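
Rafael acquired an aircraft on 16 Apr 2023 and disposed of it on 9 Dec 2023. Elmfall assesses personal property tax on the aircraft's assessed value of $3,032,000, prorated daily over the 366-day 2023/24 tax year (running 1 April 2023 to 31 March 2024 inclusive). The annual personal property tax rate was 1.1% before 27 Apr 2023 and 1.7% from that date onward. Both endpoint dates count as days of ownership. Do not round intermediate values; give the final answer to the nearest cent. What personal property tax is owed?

$32,970.93

16 Apr – 26 Apr 2023: 11 days at 1.1% → $3,032,000 × 1.1% × 11/366 = $1,002.3825
27 Apr – 9 Dec 2023: 227 days at 1.7% → $3,032,000 × 1.7% × 227/366 = $31,968.5464
Total = $32,970.9290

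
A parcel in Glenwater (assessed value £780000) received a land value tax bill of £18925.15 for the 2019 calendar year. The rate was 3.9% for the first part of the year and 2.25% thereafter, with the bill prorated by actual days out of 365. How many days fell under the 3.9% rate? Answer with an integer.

Let d = days at the first rate; then 365 − d days at the second rate.
£780000 × [3.9%·d + 2.25%·(365−d)] / 365 = £18925.15
Solving gives d = 39, so the new rate took effect on 9 February 2019.

39 days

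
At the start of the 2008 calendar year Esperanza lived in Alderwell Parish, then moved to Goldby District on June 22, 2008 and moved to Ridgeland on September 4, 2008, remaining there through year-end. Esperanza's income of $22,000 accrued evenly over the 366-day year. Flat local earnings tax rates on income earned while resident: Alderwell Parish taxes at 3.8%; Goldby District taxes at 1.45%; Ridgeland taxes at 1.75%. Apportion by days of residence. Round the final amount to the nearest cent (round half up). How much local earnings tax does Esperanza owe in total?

$584.83

Alderwell Parish, January 1 – June 21, 2008: 173 days → $22,000 × 3.8% × 173/366 = $395.1585
Goldby District, June 22 – September 3, 2008: 74 days → $22,000 × 1.45% × 74/366 = $64.4973
Ridgeland, September 4 – December 31, 2008: 119 days → $22,000 × 1.75% × 119/366 = $125.1776
Total = $584.8333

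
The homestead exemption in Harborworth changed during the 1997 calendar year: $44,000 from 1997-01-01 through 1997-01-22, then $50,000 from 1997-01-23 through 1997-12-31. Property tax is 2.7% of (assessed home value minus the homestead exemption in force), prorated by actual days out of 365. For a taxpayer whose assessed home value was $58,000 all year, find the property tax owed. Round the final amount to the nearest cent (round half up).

$225.76

1997-01-01 to 1997-01-22: 22 days, exemption $44,000 → ($58,000 − $44,000) × 2.7% × 22/365 = $22.7836
1997-01-23 to 1997-12-31: 343 days, exemption $50,000 → ($58,000 − $50,000) × 2.7% × 343/365 = $202.9808
Total = $225.7644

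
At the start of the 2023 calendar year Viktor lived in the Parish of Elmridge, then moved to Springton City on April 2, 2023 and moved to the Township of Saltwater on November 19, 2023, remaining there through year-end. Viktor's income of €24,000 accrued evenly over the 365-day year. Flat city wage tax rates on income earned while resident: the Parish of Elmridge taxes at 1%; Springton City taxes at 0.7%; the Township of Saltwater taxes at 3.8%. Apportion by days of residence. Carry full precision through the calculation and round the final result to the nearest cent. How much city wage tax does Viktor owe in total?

The Parish of Elmridge, January 1 – April 1, 2023: 91 days → €24,000 × 1% × 91/365 = €59.8356
Springton City, April 2 – November 18, 2023: 231 days → €24,000 × 0.7% × 231/365 = €106.3233
The Township of Saltwater, November 19 – December 31, 2023: 43 days → €24,000 × 3.8% × 43/365 = €107.4411
Total = €273.6000

€273.60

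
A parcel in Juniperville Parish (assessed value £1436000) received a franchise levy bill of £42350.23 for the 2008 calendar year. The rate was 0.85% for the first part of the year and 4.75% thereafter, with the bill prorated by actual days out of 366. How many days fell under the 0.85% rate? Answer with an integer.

Let d = days at the first rate; then 366 − d days at the second rate.
£1436000 × [0.85%·d + 4.75%·(366−d)] / 366 = £42350.23
Solving gives d = 169, so the new rate took effect on June 18, 2008.

169 days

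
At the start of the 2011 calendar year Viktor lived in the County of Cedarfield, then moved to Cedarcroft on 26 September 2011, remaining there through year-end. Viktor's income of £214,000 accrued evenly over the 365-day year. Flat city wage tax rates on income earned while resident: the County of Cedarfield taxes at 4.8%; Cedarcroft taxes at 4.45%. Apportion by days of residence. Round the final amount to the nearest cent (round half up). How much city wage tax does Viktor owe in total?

£10,072.95

The County of Cedarfield, 1 January – 25 September 2011: 268 days → £214,000 × 4.8% × 268/365 = £7,542.1808
Cedarcroft, 26 September – 31 December 2011: 97 days → £214,000 × 4.45% × 97/365 = £2,530.7699
Total = £10,072.9507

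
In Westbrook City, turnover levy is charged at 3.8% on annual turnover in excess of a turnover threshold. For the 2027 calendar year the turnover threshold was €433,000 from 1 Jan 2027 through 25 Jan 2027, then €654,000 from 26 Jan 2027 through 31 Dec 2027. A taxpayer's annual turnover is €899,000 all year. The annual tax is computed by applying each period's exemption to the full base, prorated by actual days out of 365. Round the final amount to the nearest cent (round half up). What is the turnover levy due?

1 Jan – 25 Jan 2027: 25 days, exemption €433,000 → (€899,000 − €433,000) × 3.8% × 25/365 = €1,212.8767
26 Jan – 31 Dec 2027: 340 days, exemption €654,000 → (€899,000 − €654,000) × 3.8% × 340/365 = €8,672.3288
Total = €9,885.2055

€9,885.21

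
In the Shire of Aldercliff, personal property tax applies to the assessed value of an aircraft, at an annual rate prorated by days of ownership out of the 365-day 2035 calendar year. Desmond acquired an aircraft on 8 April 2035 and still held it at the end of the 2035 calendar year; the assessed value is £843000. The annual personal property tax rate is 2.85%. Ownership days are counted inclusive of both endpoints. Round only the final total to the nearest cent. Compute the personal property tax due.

Days held (8 April – 31 December 2035): 268 out of 365
Tax = £843000 × 2.85% × 268/365 = £17640.6411

£17640.64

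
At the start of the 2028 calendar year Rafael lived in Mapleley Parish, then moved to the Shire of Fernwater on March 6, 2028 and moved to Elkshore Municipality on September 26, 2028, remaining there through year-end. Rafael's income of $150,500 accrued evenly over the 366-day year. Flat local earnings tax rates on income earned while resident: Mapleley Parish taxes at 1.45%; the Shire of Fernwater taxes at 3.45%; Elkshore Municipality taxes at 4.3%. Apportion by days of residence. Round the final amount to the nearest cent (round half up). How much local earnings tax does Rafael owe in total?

Mapleley Parish, January 1 – March 5, 2028: 65 days → $150,500 × 1.45% × 65/366 = $387.5581
The Shire of Fernwater, March 6 – September 25, 2028: 204 days → $150,500 × 3.45% × 204/366 = $2,894.0410
Elkshore Municipality, September 26 – December 31, 2028: 97 days → $150,500 × 4.3% × 97/366 = $1,715.1243
Total = $4,996.7234

$4,996.72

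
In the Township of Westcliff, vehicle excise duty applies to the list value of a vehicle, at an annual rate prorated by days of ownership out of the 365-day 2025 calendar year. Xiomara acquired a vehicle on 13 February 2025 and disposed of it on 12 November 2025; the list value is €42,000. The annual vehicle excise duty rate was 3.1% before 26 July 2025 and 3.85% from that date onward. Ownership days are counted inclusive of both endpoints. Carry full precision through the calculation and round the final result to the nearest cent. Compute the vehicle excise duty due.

€1,068.76

13 February – 25 July 2025: 163 days at 3.1% → €42,000 × 3.1% × 163/365 = €581.4411
26 July – 12 November 2025: 110 days at 3.85% → €42,000 × 3.85% × 110/365 = €487.3151
Total = €1,068.7562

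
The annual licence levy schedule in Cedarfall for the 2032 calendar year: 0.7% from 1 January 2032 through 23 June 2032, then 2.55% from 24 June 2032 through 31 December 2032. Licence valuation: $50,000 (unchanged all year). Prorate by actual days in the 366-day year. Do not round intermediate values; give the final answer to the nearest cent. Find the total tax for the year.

$832.72

1 January – 23 June 2032: 175 days at 0.7% → $50,000 × 0.7% × 175/366 = $167.3497
24 June – 31 December 2032: 191 days at 2.55% → $50,000 × 2.55% × 191/366 = $665.3689
Total = $832.7186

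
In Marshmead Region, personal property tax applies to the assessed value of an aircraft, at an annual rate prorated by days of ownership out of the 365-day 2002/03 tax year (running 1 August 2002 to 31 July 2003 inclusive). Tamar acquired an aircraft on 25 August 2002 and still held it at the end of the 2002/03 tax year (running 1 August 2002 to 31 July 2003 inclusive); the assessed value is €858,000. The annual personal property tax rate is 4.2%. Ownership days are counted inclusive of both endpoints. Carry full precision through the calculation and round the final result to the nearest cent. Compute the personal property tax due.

Days held (25 August 2002 – 31 July 2003): 341 out of 365
Tax = €858,000 × 4.2% × 341/365 = €33,666.5096

€33,666.51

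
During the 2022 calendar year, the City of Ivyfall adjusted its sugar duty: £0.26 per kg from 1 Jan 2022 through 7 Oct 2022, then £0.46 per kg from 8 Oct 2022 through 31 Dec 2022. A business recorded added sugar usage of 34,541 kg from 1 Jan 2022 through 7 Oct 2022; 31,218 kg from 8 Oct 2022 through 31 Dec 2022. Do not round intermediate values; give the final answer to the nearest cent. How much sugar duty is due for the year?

1 Jan – 7 Oct 2022: 34,541 kg at £0.26/kg → £8,980.66
8 Oct – 31 Dec 2022: 31,218 kg at £0.46/kg → £14,360.28

£23,340.94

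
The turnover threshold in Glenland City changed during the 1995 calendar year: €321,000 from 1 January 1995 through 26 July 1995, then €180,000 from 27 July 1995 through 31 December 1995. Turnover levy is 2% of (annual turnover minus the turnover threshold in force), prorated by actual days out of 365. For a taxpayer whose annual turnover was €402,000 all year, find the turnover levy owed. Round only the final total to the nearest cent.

1 January – 26 July 1995: 207 days, exemption €321,000 → (€402,000 − €321,000) × 2% × 207/365 = €918.7397
27 July – 31 December 1995: 158 days, exemption €180,000 → (€402,000 − €180,000) × 2% × 158/365 = €1,921.9726
Total = €2,840.7123

€2,840.71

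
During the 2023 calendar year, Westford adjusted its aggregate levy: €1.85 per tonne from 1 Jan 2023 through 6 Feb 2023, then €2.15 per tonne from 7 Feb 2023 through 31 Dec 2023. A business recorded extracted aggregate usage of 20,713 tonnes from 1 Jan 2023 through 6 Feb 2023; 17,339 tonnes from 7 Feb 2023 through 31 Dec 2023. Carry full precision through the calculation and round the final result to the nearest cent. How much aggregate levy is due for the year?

€75,597.90

1 Jan – 6 Feb 2023: 20,713 tonnes at €1.85/tonne → €38,319.05
7 Feb – 31 Dec 2023: 17,339 tonnes at €2.15/tonne → €37,278.85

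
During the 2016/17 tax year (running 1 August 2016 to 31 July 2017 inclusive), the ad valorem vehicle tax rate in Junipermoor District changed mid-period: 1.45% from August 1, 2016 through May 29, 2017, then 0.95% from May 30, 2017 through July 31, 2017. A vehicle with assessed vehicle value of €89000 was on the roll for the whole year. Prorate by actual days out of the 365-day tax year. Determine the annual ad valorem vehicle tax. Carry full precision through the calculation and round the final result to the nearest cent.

August 1, 2016 – May 29, 2017: 302 days at 1.45% → €89000 × 1.45% × 302/365 = €1067.7562
May 30 – July 31, 2017: 63 days at 0.95% → €89000 × 0.95% × 63/365 = €145.9356
Total = €1213.6918

€1213.69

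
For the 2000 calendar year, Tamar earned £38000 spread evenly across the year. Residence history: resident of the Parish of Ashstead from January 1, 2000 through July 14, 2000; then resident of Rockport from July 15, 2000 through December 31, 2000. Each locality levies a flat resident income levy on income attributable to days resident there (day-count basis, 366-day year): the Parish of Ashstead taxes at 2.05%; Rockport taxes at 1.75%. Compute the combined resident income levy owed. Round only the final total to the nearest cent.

£726.05

The Parish of Ashstead, January 1 – July 14, 2000: 196 days → £38000 × 2.05% × 196/366 = £417.1694
Rockport, July 15 – December 31, 2000: 170 days → £38000 × 1.75% × 170/366 = £308.8798
Total = £726.0492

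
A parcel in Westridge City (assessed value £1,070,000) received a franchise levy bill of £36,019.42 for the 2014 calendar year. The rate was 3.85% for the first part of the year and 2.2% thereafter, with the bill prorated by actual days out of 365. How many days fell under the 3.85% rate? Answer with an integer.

258 days

Let d = days at the first rate; then 365 − d days at the second rate.
£1,070,000 × [3.85%·d + 2.2%·(365−d)] / 365 = £36,019.42
Solving gives d = 258, so the new rate took effect on 16 September 2014.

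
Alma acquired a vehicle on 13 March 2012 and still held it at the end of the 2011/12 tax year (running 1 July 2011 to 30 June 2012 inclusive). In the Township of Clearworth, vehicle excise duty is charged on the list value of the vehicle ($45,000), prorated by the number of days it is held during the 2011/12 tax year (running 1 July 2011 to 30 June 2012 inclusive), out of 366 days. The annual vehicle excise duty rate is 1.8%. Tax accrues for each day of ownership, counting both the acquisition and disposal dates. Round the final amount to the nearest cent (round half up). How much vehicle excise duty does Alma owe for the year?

Days held (13 March – 30 June 2012): 110 out of 366
Tax = $45,000 × 1.8% × 110/366 = $243.4426

$243.44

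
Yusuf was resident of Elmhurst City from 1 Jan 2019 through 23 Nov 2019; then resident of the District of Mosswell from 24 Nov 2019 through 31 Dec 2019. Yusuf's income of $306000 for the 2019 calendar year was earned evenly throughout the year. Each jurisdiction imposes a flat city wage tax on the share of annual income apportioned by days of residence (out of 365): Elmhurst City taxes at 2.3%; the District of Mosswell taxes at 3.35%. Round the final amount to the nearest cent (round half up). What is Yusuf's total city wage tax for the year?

$7372.50

Elmhurst City, 1 Jan – 23 Nov 2019: 327 days → $306000 × 2.3% × 327/365 = $6305.2767
The District of Mosswell, 24 Nov – 31 Dec 2019: 38 days → $306000 × 3.35% × 38/365 = $1067.2274
Total = $7372.5041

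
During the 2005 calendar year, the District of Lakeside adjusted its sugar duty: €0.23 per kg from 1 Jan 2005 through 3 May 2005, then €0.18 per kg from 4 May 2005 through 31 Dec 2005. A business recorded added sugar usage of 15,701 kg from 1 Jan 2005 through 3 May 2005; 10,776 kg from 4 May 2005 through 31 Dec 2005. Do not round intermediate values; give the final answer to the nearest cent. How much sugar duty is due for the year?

1 Jan – 3 May 2005: 15,701 kg at €0.23/kg → €3611.23
4 May – 31 Dec 2005: 10,776 kg at €0.18/kg → €1939.68

€5550.91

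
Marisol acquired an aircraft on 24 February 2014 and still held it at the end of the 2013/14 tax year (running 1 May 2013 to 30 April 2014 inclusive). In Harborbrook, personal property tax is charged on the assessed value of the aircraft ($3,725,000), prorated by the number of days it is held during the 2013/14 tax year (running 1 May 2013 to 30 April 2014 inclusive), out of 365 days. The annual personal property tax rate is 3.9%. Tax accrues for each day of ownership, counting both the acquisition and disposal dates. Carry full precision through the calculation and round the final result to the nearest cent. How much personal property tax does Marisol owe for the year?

$26,268.90

Days held (24 February – 30 April 2014): 66 out of 365
Tax = $3,725,000 × 3.9% × 66/365 = $26,268.9041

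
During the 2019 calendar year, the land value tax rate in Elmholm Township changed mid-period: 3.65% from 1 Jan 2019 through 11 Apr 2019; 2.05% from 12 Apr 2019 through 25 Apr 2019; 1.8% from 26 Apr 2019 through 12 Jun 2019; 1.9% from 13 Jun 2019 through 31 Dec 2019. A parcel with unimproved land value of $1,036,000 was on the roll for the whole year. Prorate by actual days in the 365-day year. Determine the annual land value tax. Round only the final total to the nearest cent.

1 Jan – 11 Apr 2019: 101 days at 3.65% → $1,036,000 × 3.65% × 101/365 = $10,463.6000
12 Apr – 25 Apr 2019: 14 days at 2.05% → $1,036,000 × 2.05% × 14/365 = $814.6082
26 Apr – 12 Jun 2019: 48 days at 1.8% → $1,036,000 × 1.8% × 48/365 = $2,452.3397
13 Jun – 31 Dec 2019: 202 days at 1.9% → $1,036,000 × 1.9% × 202/365 = $10,893.6110
Total = $24,624.1589

$24,624.16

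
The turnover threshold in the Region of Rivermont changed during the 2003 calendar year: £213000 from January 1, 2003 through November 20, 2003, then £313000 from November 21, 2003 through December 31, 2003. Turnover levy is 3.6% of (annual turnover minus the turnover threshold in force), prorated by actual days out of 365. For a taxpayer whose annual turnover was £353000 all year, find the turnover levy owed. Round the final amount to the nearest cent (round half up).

£4635.62

January 1 – November 20, 2003: 324 days, exemption £213000 → (£353000 − £213000) × 3.6% × 324/365 = £4473.8630
November 21 – December 31, 2003: 41 days, exemption £313000 → (£353000 − £313000) × 3.6% × 41/365 = £161.7534
Total = £4635.6164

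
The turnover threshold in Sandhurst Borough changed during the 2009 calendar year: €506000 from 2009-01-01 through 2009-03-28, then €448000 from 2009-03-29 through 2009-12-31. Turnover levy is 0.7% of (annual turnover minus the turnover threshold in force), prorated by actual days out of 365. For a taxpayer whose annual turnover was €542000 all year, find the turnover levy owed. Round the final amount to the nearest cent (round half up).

2009-01-01 to 2009-03-28: 87 days, exemption €506000 → (€542000 − €506000) × 0.7% × 87/365 = €60.0658
2009-03-29 to 2009-12-31: 278 days, exemption €448000 → (€542000 − €448000) × 0.7% × 278/365 = €501.1616
Total = €561.2274

€561.23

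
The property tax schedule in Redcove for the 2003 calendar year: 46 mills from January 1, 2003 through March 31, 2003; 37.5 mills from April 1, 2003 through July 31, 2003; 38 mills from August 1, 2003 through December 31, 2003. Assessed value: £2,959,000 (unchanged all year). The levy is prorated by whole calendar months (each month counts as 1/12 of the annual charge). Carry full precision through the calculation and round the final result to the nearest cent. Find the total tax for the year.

£117,866.83

January 1 – March 31, 2003: 3 months at 46 mills → £2,959,000 × 4.6% × 3/12 = £34,028.5000
April 1 – July 31, 2003: 4 months at 37.5 mills → £2,959,000 × 3.75% × 4/12 = £36,987.5000
August 1 – December 31, 2003: 5 months at 38 mills → £2,959,000 × 3.8% × 5/12 = £46,850.8333
Total = £117,866.8333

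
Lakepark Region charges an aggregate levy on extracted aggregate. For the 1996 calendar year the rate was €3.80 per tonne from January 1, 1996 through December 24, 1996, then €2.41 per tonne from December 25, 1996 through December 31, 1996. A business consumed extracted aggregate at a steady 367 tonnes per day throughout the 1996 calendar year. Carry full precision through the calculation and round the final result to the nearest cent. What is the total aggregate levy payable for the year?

€506,852.69

January 1 – December 24, 1996: 359 days × 367 tonnes/day = 131,753 tonnes at €3.80/tonne → €500,661.40
December 25 – December 31, 1996: 7 days × 367 tonnes/day = 2,569 tonnes at €2.41/tonne → €6,191.29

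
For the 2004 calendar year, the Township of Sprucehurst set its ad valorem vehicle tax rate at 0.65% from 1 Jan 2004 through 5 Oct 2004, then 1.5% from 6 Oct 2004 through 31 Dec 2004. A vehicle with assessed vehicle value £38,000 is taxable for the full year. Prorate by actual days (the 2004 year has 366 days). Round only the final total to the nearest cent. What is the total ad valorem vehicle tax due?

£323.78

1 Jan – 5 Oct 2004: 279 days at 0.65% → £38,000 × 0.65% × 279/366 = £188.2869
6 Oct – 31 Dec 2004: 87 days at 1.5% → £38,000 × 1.5% × 87/366 = £135.4918
Total = £323.7787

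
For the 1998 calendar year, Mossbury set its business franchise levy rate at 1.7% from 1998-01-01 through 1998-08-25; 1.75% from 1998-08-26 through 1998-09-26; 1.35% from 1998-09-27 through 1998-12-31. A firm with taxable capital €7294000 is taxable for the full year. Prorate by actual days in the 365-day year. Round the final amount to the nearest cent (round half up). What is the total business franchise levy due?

1998-01-01 to 1998-08-25: 237 days at 1.7% → €7294000 × 1.7% × 237/365 = €80513.7699
1998-08-26 to 1998-09-26: 32 days at 1.75% → €7294000 × 1.75% × 32/365 = €11190.7945
1998-09-27 to 1998-12-31: 96 days at 1.35% → €7294000 × 1.35% × 96/365 = €25898.6959
Total = €117603.2603

€117603.26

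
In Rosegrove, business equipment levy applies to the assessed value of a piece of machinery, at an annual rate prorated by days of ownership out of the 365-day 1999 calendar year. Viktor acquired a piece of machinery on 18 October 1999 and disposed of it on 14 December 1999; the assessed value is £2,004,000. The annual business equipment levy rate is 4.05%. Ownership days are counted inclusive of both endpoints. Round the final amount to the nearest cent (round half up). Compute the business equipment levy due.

Days held (18 October – 14 December 1999): 58 out of 365
Tax = £2,004,000 × 4.05% × 58/365 = £12,896.9753

£12,896.98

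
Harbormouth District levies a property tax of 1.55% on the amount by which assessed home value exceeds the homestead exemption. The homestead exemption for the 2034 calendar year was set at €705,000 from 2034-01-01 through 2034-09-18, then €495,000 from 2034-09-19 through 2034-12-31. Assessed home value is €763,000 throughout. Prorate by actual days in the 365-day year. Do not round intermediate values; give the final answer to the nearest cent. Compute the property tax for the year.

2034-01-01 to 2034-09-18: 261 days, exemption €705,000 → (€763,000 − €705,000) × 1.55% × 261/365 = €642.8466
2034-09-19 to 2034-12-31: 104 days, exemption €495,000 → (€763,000 − €495,000) × 1.55% × 104/365 = €1,183.6055
Total = €1,826.4521

€1,826.45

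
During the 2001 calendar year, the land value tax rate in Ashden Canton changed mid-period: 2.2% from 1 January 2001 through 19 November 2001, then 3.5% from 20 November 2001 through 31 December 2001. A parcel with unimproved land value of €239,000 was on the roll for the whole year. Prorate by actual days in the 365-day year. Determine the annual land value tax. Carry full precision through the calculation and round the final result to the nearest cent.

1 January – 19 November 2001: 323 days at 2.2% → €239,000 × 2.2% × 323/365 = €4,652.9699
20 November – 31 December 2001: 42 days at 3.5% → €239,000 × 3.5% × 42/365 = €962.5479
Total = €5,615.5178

€5,615.52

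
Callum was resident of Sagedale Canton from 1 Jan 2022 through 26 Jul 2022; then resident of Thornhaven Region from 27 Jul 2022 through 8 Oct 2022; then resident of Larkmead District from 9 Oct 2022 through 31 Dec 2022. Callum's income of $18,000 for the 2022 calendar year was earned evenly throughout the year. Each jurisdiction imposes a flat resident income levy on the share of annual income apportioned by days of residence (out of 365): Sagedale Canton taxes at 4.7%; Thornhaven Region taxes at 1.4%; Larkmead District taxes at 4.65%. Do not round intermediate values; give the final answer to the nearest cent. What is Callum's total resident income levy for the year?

Sagedale Canton, 1 Jan – 26 Jul 2022: 207 days → $18,000 × 4.7% × 207/365 = $479.7863
Thornhaven Region, 27 Jul – 8 Oct 2022: 74 days → $18,000 × 1.4% × 74/365 = $51.0904
Larkmead District, 9 Oct – 31 Dec 2022: 84 days → $18,000 × 4.65% × 84/365 = $192.6247
Total = $723.5014

$723.50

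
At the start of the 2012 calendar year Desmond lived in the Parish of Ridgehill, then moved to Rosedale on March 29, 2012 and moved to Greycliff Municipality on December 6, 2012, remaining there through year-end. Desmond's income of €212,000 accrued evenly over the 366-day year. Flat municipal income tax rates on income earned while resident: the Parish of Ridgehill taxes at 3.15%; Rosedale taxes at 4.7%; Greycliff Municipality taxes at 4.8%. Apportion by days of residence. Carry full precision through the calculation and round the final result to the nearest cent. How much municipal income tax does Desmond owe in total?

The Parish of Ridgehill, January 1 – March 28, 2012: 88 days → €212,000 × 3.15% × 88/366 = €1,605.6393
Rosedale, March 29 – December 5, 2012: 252 days → €212,000 × 4.7% × 252/366 = €6,860.4590
Greycliff Municipality, December 6 – December 31, 2012: 26 days → €212,000 × 4.8% × 26/366 = €722.8852
Total = €9,188.9836

€9,188.98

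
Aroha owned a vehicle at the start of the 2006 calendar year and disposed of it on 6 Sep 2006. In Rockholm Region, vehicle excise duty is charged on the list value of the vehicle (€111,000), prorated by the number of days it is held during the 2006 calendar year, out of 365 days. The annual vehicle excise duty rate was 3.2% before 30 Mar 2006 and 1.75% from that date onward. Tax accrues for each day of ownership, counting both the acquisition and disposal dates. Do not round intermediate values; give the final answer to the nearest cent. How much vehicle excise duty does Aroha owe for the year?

1 Jan – 29 Mar 2006: 88 days at 3.2% → €111,000 × 3.2% × 88/365 = €856.3726
30 Mar – 6 Sep 2006: 161 days at 1.75% → €111,000 × 1.75% × 161/365 = €856.8288
Total = €1,713.2014

€1,713.20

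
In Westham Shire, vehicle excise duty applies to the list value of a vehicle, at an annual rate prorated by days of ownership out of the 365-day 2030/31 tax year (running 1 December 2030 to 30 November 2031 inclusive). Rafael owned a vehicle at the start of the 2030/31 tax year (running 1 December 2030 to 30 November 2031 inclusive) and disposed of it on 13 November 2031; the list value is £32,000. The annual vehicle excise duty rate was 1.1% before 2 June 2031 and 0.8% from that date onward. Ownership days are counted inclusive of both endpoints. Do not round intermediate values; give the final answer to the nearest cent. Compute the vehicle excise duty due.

£292.21

1 December 2030 – 1 June 2031: 183 days at 1.1% → £32,000 × 1.1% × 183/365 = £176.4822
2 June – 13 November 2031: 165 days at 0.8% → £32,000 × 0.8% × 165/365 = £115.7260
Total = £292.2082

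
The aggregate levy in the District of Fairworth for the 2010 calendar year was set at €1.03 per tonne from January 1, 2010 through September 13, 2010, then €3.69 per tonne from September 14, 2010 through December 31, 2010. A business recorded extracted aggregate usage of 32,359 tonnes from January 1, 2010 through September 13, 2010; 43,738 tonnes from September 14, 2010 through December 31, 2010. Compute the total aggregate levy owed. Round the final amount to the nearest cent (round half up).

January 1 – September 13, 2010: 32,359 tonnes at €1.03/tonne → €33,329.77
September 14 – December 31, 2010: 43,738 tonnes at €3.69/tonne → €161,393.22

€194,722.99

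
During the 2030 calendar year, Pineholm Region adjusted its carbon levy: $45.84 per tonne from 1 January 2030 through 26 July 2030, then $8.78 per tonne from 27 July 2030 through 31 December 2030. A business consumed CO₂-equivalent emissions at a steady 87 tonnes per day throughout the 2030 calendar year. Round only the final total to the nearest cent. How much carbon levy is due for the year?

$946222.44

1 January – 26 July 2030: 207 days × 87 tonnes/day = 18,009 tonnes at $45.84/tonne → $825532.56
27 July – 31 December 2030: 158 days × 87 tonnes/day = 13,746 tonnes at $8.78/tonne → $120689.88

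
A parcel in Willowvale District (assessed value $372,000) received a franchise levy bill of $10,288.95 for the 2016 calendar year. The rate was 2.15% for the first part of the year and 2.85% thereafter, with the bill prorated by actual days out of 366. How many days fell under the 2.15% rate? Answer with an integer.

44 days

Let d = days at the first rate; then 366 − d days at the second rate.
$372,000 × [2.15%·d + 2.85%·(366−d)] / 366 = $10,288.95
Solving gives d = 44, so the new rate took effect on 14 February 2016.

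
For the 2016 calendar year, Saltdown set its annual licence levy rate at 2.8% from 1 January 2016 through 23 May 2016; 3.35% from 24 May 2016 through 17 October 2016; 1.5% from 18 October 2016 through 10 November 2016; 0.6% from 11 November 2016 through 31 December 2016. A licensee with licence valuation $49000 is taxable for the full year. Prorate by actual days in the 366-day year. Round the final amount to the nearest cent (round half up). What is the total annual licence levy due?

1 January – 23 May 2016: 144 days at 2.8% → $49000 × 2.8% × 144/366 = $539.8033
24 May – 17 October 2016: 147 days at 3.35% → $49000 × 3.35% × 147/366 = $659.2910
18 October – 10 November 2016: 24 days at 1.5% → $49000 × 1.5% × 24/366 = $48.1967
11 November – 31 December 2016: 51 days at 0.6% → $49000 × 0.6% × 51/366 = $40.9672
Total = $1288.2582

$1288.26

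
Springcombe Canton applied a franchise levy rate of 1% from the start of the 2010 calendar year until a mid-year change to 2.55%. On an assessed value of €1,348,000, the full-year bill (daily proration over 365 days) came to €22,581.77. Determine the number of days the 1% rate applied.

206 days

Let d = days at the first rate; then 365 − d days at the second rate.
€1,348,000 × [1%·d + 2.55%·(365−d)] / 365 = €22,581.77
Solving gives d = 206, so the new rate took effect on July 26, 2010.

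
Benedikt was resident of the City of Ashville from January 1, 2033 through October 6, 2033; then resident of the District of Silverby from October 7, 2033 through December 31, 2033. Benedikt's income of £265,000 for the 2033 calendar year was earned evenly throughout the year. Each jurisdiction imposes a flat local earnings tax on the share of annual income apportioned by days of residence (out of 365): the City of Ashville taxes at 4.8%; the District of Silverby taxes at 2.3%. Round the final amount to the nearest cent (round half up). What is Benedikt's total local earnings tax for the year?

£11,159.04

The City of Ashville, January 1 – October 6, 2033: 279 days → £265,000 × 4.8% × 279/365 = £9,722.9589
The District of Silverby, October 7 – December 31, 2033: 86 days → £265,000 × 2.3% × 86/365 = £1,436.0822
Total = £11,159.0411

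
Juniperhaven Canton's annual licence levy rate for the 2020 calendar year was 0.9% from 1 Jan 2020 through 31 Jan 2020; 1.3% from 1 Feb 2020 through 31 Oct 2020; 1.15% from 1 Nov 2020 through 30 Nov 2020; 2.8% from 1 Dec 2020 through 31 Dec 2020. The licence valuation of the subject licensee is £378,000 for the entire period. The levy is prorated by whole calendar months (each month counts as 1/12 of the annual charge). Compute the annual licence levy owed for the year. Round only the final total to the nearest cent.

£5,213.25

1 Jan – 31 Jan 2020: 1 month at 0.9% → £378,000 × 0.9% × 1/12 = £283.5000
1 Feb – 31 Oct 2020: 9 months at 1.3% → £378,000 × 1.3% × 9/12 = £3,685.5000
1 Nov – 30 Nov 2020: 1 month at 1.15% → £378,000 × 1.15% × 1/12 = £362.2500
1 Dec – 31 Dec 2020: 1 month at 2.8% → £378,000 × 2.8% × 1/12 = £882.0000
Total = £5,213.2500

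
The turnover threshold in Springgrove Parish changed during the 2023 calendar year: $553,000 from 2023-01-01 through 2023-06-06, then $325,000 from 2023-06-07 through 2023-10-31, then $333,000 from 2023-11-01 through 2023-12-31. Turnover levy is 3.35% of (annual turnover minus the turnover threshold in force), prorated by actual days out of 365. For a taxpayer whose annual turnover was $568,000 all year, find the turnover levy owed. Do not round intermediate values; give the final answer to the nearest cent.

2023-01-01 to 2023-06-06: 157 days, exemption $553,000 → ($568,000 − $553,000) × 3.35% × 157/365 = $216.1438
2023-06-07 to 2023-10-31: 147 days, exemption $325,000 → ($568,000 − $325,000) × 3.35% × 147/365 = $3,278.5027
2023-11-01 to 2023-12-31: 61 days, exemption $333,000 → ($568,000 − $333,000) × 3.35% × 61/365 = $1,315.6781
Total = $4,810.3247

$4,810.32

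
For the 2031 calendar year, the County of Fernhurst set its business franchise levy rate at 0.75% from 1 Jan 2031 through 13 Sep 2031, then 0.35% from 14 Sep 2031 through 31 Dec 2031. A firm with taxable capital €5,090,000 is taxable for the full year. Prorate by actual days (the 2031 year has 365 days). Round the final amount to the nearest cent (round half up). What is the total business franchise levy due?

€32,094.89

1 Jan – 13 Sep 2031: 256 days at 0.75% → €5,090,000 × 0.75% × 256/365 = €26,774.7945
14 Sep – 31 Dec 2031: 109 days at 0.35% → €5,090,000 × 0.35% × 109/365 = €5,320.0959
Total = €32,094.8904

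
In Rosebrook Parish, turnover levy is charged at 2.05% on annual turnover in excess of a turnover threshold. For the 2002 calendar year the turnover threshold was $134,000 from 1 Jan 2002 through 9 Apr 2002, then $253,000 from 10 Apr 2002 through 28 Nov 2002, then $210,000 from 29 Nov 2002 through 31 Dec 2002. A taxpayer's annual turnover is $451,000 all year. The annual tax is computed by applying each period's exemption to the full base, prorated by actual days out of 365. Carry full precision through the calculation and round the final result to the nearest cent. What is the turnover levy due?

1 Jan – 9 Apr 2002: 99 days, exemption $134,000 → ($451,000 − $134,000) × 2.05% × 99/365 = $1,762.6068
10 Apr – 28 Nov 2002: 233 days, exemption $253,000 → ($451,000 − $253,000) × 2.05% × 233/365 = $2,591.0877
29 Nov – 31 Dec 2002: 33 days, exemption $210,000 → ($451,000 − $210,000) × 2.05% × 33/365 = $446.6753
Total = $4,800.3699

$4,800.37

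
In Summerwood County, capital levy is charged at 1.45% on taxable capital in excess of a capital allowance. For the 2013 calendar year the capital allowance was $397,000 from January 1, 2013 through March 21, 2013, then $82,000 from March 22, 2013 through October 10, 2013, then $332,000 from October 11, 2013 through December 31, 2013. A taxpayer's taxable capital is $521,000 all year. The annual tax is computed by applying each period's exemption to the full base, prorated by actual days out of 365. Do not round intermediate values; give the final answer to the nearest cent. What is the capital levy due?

January 1 – March 21, 2013: 80 days, exemption $397,000 → ($521,000 − $397,000) × 1.45% × 80/365 = $394.0822
March 22 – October 10, 2013: 203 days, exemption $82,000 → ($521,000 − $82,000) × 1.45% × 203/365 = $3,540.2644
October 11 – December 31, 2013: 82 days, exemption $332,000 → ($521,000 − $332,000) × 1.45% × 82/365 = $615.6740
Total = $4,550.0205

$4,550.02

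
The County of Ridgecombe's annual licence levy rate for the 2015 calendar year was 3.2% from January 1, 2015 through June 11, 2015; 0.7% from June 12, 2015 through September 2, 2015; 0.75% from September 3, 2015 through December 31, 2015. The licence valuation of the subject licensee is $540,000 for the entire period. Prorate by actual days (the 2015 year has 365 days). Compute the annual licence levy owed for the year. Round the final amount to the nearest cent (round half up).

January 1 – June 11, 2015: 162 days at 3.2% → $540,000 × 3.2% × 162/365 = $7,669.4795
June 12 – September 2, 2015: 83 days at 0.7% → $540,000 × 0.7% × 83/365 = $859.5616
September 3 – December 31, 2015: 120 days at 0.75% → $540,000 × 0.75% × 120/365 = $1,331.5068
Total = $9,860.5479

$9,860.55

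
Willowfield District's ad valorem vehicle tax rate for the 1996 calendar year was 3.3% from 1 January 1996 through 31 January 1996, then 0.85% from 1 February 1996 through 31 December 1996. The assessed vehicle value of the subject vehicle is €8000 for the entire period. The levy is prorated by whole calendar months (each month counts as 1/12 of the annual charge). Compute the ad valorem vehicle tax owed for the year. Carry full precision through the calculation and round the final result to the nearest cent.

1 January – 31 January 1996: 1 month at 3.3% → €8000 × 3.3% × 1/12 = €22.0000
1 February – 31 December 1996: 11 months at 0.85% → €8000 × 0.85% × 11/12 = €62.3333
Total = €84.3333

€84.33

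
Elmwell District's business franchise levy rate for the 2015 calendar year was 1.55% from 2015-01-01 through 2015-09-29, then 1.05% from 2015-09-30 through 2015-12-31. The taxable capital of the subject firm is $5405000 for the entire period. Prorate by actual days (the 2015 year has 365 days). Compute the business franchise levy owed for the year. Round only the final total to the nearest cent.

$76891.68

2015-01-01 to 2015-09-29: 272 days at 1.55% → $5405000 × 1.55% × 272/365 = $62431.4521
2015-09-30 to 2015-12-31: 93 days at 1.05% → $5405000 × 1.05% × 93/365 = $14460.2260
Total = $76891.6781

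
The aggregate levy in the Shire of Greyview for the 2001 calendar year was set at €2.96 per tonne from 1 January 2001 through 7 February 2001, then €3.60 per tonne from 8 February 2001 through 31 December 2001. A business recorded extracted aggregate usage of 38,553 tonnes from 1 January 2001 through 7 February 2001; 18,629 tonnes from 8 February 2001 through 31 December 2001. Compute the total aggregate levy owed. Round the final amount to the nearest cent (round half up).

€181,181.28

1 January – 7 February 2001: 38,553 tonnes at €2.96/tonne → €114,116.88
8 February – 31 December 2001: 18,629 tonnes at €3.60/tonne → €67,064.40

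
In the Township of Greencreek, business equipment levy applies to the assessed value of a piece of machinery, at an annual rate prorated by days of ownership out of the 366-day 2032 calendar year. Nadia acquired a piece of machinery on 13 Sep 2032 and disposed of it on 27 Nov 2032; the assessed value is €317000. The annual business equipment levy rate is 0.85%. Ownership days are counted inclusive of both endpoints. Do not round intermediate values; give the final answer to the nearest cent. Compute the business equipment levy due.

€559.51

Days held (13 Sep – 27 Nov 2032): 76 out of 366
Tax = €317000 × 0.85% × 76/366 = €559.5137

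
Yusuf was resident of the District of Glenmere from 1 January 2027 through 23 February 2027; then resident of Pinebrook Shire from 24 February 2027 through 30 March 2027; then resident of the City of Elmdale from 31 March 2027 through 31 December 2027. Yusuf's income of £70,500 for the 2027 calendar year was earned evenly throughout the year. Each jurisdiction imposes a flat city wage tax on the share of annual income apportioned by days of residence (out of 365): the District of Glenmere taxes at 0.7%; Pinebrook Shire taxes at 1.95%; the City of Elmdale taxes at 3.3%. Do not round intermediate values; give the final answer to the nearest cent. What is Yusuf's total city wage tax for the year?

£1,964.05

The District of Glenmere, 1 January – 23 February 2027: 54 days → £70,500 × 0.7% × 54/365 = £73.0110
Pinebrook Shire, 24 February – 30 March 2027: 35 days → £70,500 × 1.95% × 35/365 = £131.8253
The City of Elmdale, 31 March – 31 December 2027: 276 days → £70,500 × 3.3% × 276/365 = £1,759.2164
Total = £1,964.0527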